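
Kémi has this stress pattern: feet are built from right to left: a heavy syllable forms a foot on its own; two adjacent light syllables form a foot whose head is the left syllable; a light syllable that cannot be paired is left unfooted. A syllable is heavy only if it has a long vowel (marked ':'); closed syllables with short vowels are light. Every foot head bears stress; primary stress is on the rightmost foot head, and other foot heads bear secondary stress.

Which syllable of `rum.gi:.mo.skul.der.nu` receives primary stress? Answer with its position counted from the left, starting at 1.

5

Weights: 1 rum L, 2 gi: H, 3 mo L, 4 skul L, 5 der L, 6 nu L.
Parse right to left (heavy = foot alone; LL = one foot; stranded L unfooted): rum (ˈgi:) (ˈmo.skul) (ˈder.nu).
Foot heads: 2, 3, 5.
Primary stress on the rightmost head = syllable 5.
Primary stress: syllable 5 → rum.gi:.mo.skul.ˈder.nu.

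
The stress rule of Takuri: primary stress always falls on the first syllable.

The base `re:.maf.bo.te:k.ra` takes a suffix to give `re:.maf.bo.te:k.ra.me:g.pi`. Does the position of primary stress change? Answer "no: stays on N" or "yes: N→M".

Base `re:.maf.bo.te:k.ra` (5 syllables):
  The word has 5 syllables; the first syllable is syllable 1 (re:).
  → primary stress on syllable 1.
Suffixed `re:.maf.bo.te:k.ra.me:g.pi` (7 syllables):
  The word has 7 syllables; the first syllable is syllable 1 (re:).
  → primary stress on syllable 1.

no: stays on 1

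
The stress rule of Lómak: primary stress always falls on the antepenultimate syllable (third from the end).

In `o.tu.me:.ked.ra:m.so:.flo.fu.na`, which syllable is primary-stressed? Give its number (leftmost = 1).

7

The word has 9 syllables; the antepenultimate syllable (third from the end) is syllable 7 (flo).
Primary stress: syllable 7 → o.tu.me:.ked.ra:m.so:.ˈflo.fu.na.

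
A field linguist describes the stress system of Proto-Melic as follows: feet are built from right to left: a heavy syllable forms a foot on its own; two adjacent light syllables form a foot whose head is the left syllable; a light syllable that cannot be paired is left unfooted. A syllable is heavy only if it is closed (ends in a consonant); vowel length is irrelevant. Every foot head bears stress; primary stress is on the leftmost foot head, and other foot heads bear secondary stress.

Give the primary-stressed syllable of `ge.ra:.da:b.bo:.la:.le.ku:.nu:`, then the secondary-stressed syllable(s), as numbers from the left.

Weights: 1 ge L, 2 ra: L, 3 da:b H, 4 bo: L, 5 la: L, 6 le L, 7 ku: L, 8 nu: L.
Parse right to left (heavy = foot alone; LL = one foot; stranded L unfooted): (ˈge.ra:) (ˈda:b) bo: (ˈla:.le) (ˈku:.nu:).
Foot heads: 1, 3, 5, 7.
Primary stress on the leftmost head = syllable 1.
Secondary stress on 3, 5, 7: ˈge.ra:.ˌda:b.bo:.ˌla:.le.ˌku:.nu:.

primary 1, secondary 3, 5, 7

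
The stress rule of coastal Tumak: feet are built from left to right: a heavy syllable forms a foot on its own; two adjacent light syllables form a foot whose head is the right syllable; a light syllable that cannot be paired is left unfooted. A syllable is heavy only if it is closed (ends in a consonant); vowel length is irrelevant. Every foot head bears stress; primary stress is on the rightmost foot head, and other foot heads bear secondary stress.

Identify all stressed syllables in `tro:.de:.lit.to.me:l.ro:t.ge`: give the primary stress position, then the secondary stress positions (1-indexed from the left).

Weights: 1 tro: L, 2 de: L, 3 lit H, 4 to L, 5 me:l H, 6 ro:t H, 7 ge L.
Parse left to right (heavy = foot alone; LL = one foot; stranded L unfooted): (tro:.ˈde:) (ˈlit) to (ˈme:l) (ˈro:t) ge.
Foot heads: 2, 3, 5, 6.
Primary stress on the rightmost head = syllable 6.
Secondary stress on 2, 3, 5: tro:.ˌde:.ˌlit.to.ˌme:l.ˈro:t.ge.

primary 6, secondary 2, 3, 5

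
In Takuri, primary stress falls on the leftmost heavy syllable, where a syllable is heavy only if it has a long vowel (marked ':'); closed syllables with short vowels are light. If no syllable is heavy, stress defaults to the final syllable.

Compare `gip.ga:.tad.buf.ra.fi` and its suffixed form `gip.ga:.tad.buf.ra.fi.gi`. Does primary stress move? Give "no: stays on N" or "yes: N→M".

no: stays on 2

Base `gip.ga:.tad.buf.ra.fi` (6 syllables):
  Weights: 1 gip L, 2 ga: H, 3 tad L, 4 buf L, 5 ra L, 6 fi L.
  Heavy syllables in the domain: 2. The leftmost is syllable 2 (ga:).
  → primary stress on syllable 2.
Suffixed `gip.ga:.tad.buf.ra.fi.gi` (7 syllables):
  Weights: 1 gip L, 2 ga: H, 3 tad L, 4 buf L, 5 ra L, 6 fi L, 7 gi L.
  Heavy syllables in the domain: 2. The leftmost is syllable 2 (ga:).
  → primary stress on syllable 2.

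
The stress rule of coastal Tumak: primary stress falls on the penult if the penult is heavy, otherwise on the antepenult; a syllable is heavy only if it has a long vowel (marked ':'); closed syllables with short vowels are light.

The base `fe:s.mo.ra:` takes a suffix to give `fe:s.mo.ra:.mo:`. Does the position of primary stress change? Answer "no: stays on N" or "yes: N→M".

Base `fe:s.mo.ra:` (3 syllables):
  Weights: 1 fe:s H, 2 mo L, 3 ra: H.
  The penult (syllable 2, mo) is light, so stress falls on the antepenult (syllable 1, fe:s).
  → primary stress on syllable 1.
Suffixed `fe:s.mo.ra:.mo:` (4 syllables):
  Weights: 2 mo L, 3 ra: H, 4 mo: H.
  The penult (syllable 3, ra:) is heavy, so it takes stress.
  → primary stress on syllable 3.

yes: 1→3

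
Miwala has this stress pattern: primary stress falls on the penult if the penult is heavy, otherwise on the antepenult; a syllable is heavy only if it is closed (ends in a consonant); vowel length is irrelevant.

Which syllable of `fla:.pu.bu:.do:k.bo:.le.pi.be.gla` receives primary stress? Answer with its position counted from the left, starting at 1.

7

Weights: 7 pi L, 8 be L, 9 gla L.
The penult (syllable 8, be) is light, so stress falls on the antepenult (syllable 7, pi).
Primary stress: syllable 7 → fla:.pu.bu:.do:k.bo:.le.ˈpi.be.gla.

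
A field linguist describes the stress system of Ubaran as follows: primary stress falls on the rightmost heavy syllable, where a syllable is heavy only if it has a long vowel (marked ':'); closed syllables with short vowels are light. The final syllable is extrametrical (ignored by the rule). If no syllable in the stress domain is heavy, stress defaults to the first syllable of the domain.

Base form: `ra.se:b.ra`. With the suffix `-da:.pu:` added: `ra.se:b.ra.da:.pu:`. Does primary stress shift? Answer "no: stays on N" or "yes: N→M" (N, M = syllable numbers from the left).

Base `ra.se:b.ra` (3 syllables):
  The final syllable (3, ra) is extrametrical; the stress domain is syllables 1–2.
  Weights: 1 ra L, 2 se:b H.
  Heavy syllables in the domain: 2. The rightmost is syllable 2 (se:b).
  → primary stress on syllable 2.
Suffixed `ra.se:b.ra.da:.pu:` (5 syllables):
  The final syllable (5, pu:) is extrametrical; the stress domain is syllables 1–4.
  Weights: 1 ra L, 2 se:b H, 3 ra L, 4 da: H.
  Heavy syllables in the domain: 2, 4. The rightmost is syllable 4 (da:).
  → primary stress on syllable 4.

yes: 2→4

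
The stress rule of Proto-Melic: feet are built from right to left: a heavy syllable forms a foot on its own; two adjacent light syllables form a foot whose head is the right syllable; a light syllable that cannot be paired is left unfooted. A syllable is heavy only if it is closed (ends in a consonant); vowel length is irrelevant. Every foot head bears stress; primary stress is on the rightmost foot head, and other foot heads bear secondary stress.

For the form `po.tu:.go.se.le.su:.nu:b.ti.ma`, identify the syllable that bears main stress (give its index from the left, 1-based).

9

Weights: 1 po L, 2 tu: L, 3 go L, 4 se L, 5 le L, 6 su: L, 7 nu:b H, 8 ti L, 9 ma L.
Parse right to left (heavy = foot alone; LL = one foot; stranded L unfooted): (po.ˈtu:) (go.ˈse) (le.ˈsu:) (ˈnu:b) (ti.ˈma).
Foot heads: 2, 4, 6, 7, 9.
Primary stress on the rightmost head = syllable 9.
Primary stress: syllable 9 → po.tu:.go.se.le.su:.nu:b.ti.ˈma.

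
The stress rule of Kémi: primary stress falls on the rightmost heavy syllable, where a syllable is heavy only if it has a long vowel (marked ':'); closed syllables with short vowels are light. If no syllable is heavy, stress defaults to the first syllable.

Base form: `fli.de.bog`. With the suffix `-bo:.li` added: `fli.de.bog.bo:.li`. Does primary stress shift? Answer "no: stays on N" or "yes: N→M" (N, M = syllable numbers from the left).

yes: 1→4

Base `fli.de.bog` (3 syllables):
  Weights: 1 fli L, 2 de L, 3 bog L.
  No heavy syllable in the domain; default to the first syllable = syllable 1.
  → primary stress on syllable 1.
Suffixed `fli.de.bog.bo:.li` (5 syllables):
  Weights: 1 fli L, 2 de L, 3 bog L, 4 bo: H, 5 li L.
  Heavy syllables in the domain: 4. The rightmost is syllable 4 (bo:).
  → primary stress on syllable 4.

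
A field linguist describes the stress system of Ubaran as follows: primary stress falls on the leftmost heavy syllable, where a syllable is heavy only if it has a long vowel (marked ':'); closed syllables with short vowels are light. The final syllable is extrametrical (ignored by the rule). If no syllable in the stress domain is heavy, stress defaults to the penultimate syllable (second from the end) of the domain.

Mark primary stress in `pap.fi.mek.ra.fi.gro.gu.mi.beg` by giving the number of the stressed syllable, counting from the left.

7

The final syllable (9, beg) is extrametrical; the stress domain is syllables 1–8.
Weights: 1 pap L, 2 fi L, 3 mek L, 4 ra L, 5 fi L, 6 gro L, 7 gu L, 8 mi L.
No heavy syllable in the domain; default to the penultimate syllable (second from the end) of the domain = syllable 7.
Primary stress: syllable 7 → pap.fi.mek.ra.fi.gro.ˈgu.mi.beg.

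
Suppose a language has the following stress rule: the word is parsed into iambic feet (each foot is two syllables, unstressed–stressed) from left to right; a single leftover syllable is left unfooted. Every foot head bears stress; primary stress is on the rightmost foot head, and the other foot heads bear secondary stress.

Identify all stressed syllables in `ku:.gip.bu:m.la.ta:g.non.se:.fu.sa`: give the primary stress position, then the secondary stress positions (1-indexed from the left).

Parse left to right into iambic (σˈσ) feet: (ku:.ˈgip) (bu:m.ˈla) (ta:g.ˈnon) (se:.ˈfu) sa. Syllable 9 is left unfooted.
Foot heads (stressed positions): 2, 4, 6, 8.
End Rule Rightmost: primary stress on the rightmost head = syllable 8.
Secondary stress on 2, 4, 6: ku:.ˌgip.bu:m.ˌla.ta:g.ˌnon.se:.ˈfu.sa.

primary 8, secondary 2, 4, 6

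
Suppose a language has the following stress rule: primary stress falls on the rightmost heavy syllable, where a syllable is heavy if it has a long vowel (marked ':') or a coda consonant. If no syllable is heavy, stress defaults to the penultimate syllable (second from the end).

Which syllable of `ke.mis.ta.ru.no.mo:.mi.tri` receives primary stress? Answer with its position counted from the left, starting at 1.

Weights: 1 ke L, 2 mis H, 3 ta L, 4 ru L, 5 no L, 6 mo: H, 7 mi L, 8 tri L.
Heavy syllables in the domain: 2, 6. The rightmost is syllable 6 (mo:).
Primary stress: syllable 6 → ke.mis.ta.ru.no.ˈmo:.mi.tri.

6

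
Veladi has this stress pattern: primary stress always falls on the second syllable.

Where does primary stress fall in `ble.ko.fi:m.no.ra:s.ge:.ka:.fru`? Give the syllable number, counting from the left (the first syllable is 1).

2

The word has 8 syllables; the second syllable is syllable 2 (ko).
Primary stress: syllable 2 → ble.ˈko.fi:m.no.ra:s.ge:.ka:.fru.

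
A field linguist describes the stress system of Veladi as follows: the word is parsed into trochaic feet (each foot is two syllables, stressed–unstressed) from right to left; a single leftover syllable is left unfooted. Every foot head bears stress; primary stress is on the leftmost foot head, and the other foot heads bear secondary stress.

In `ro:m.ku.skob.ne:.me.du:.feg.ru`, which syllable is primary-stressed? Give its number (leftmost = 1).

1

Parse right to left into trochaic (ˈσσ) feet: (ˈro:m.ku) (ˈskob.ne:) (ˈme.du:) (ˈfeg.ru).
Foot heads (stressed positions): 1, 3, 5, 7.
End Rule Leftmost: primary stress on the leftmost head = syllable 1.
Primary stress: syllable 1 → ˈro:m.ku.skob.ne:.me.du:.feg.ru.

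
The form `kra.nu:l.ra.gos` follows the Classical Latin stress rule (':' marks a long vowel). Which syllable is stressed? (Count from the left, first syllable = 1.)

Classical Latin: stress the penult if heavy (long vowel or closed), else the antepenult.
Weights: 2 nu:l H, 3 ra L, 4 gos H.
The penult (syllable 3, ra) is light, so stress falls on the antepenult (syllable 2, nu:l).
Stress on syllable 2: kra.ˈnu:l.ra.gos.

2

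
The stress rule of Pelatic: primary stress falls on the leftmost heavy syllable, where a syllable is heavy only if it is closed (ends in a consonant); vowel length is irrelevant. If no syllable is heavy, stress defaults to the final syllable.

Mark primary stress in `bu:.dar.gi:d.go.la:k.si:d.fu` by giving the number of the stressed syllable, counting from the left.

2

Weights: 1 bu: L, 2 dar H, 3 gi:d H, 4 go L, 5 la:k H, 6 si:d H, 7 fu L.
Heavy syllables in the domain: 2, 3, 5, 6. The leftmost is syllable 2 (dar).
Primary stress: syllable 2 → bu:.ˈdar.gi:d.go.la:k.si:d.fu.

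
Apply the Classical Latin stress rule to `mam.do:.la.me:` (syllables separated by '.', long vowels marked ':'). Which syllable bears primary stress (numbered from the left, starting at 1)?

Classical Latin: stress the penult if heavy (long vowel or closed), else the antepenult.
Weights: 2 do: H, 3 la L, 4 me: H.
The penult (syllable 3, la) is light, so stress falls on the antepenult (syllable 2, do:).
Stress on syllable 2: mam.ˈdo:.la.me:.

2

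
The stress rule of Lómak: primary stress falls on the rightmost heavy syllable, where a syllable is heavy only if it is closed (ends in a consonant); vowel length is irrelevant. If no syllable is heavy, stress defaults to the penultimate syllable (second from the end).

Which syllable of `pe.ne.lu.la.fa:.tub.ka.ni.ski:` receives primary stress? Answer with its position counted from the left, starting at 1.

Weights: 1 pe L, 2 ne L, 3 lu L, 4 la L, 5 fa: L, 6 tub H, 7 ka L, 8 ni L, 9 ski: L.
Heavy syllables in the domain: 6. The rightmost is syllable 6 (tub).
Primary stress: syllable 6 → pe.ne.lu.la.fa:.ˈtub.ka.ni.ski:.

6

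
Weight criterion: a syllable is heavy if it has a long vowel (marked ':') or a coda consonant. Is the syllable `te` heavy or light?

`te`: short vowel, open (no coda). Short vowel, open → light.

light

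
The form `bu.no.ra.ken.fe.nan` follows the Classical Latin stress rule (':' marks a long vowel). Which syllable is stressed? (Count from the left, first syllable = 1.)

Classical Latin: stress the penult if heavy (long vowel or closed), else the antepenult.
Weights: 4 ken H, 5 fe L, 6 nan H.
The penult (syllable 5, fe) is light, so stress falls on the antepenult (syllable 4, ken).
Stress on syllable 4: bu.no.ra.ˈken.fe.nan.

4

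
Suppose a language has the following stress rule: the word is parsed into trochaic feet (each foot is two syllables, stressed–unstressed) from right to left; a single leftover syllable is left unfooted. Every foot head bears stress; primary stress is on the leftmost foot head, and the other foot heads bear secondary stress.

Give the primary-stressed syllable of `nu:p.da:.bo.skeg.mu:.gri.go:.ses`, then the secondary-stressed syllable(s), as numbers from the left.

Parse right to left into trochaic (ˈσσ) feet: (ˈnu:p.da:) (ˈbo.skeg) (ˈmu:.gri) (ˈgo:.ses).
Foot heads (stressed positions): 1, 3, 5, 7.
End Rule Leftmost: primary stress on the leftmost head = syllable 1.
Secondary stress on 3, 5, 7: ˈnu:p.da:.ˌbo.skeg.ˌmu:.gri.ˌgo:.ses.

primary 1, secondary 3, 5, 7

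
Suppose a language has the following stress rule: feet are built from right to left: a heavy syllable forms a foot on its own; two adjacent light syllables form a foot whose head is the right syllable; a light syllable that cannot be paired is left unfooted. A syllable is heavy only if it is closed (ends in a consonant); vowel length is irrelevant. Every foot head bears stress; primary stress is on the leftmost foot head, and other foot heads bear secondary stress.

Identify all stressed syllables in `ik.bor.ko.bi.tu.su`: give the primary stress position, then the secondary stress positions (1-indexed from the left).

Weights: 1 ik H, 2 bor H, 3 ko L, 4 bi L, 5 tu L, 6 su L.
Parse right to left (heavy = foot alone; LL = one foot; stranded L unfooted): (ˈik) (ˈbor) (ko.ˈbi) (tu.ˈsu).
Foot heads: 1, 2, 4, 6.
Primary stress on the leftmost head = syllable 1.
Secondary stress on 2, 4, 6: ˈik.ˌbor.ko.ˌbi.tu.ˌsu.

primary 1, secondary 2, 4, 6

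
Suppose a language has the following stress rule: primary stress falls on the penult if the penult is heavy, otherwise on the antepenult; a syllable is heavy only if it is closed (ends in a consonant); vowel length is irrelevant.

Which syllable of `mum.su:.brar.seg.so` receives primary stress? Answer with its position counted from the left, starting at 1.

Weights: 3 brar H, 4 seg H, 5 so L.
The penult (syllable 4, seg) is heavy, so it takes stress.
Primary stress: syllable 4 → mum.su:.brar.ˈseg.so.

4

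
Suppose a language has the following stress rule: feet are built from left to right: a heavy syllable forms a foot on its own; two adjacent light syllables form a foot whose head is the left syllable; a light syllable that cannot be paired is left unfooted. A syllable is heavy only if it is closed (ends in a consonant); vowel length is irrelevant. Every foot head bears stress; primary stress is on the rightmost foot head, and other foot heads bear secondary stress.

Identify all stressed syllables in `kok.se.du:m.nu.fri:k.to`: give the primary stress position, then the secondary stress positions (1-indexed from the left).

Weights: 1 kok H, 2 se L, 3 du:m H, 4 nu L, 5 fri:k H, 6 to L.
Parse left to right (heavy = foot alone; LL = one foot; stranded L unfooted): (ˈkok) se (ˈdu:m) nu (ˈfri:k) to.
Foot heads: 1, 3, 5.
Primary stress on the rightmost head = syllable 5.
Secondary stress on 1, 3: ˌkok.se.ˌdu:m.nu.ˈfri:k.to.

primary 5, secondary 1, 3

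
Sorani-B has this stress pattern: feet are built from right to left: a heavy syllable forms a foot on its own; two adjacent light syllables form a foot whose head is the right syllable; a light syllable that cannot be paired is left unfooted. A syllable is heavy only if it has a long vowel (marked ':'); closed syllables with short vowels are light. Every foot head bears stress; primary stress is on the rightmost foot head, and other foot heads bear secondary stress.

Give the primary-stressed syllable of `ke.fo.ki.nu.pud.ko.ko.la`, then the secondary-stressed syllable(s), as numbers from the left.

primary 8, secondary 2, 4, 6

Weights: 1 ke L, 2 fo L, 3 ki L, 4 nu L, 5 pud L, 6 ko L, 7 ko L, 8 la L.
Parse right to left (heavy = foot alone; LL = one foot; stranded L unfooted): (ke.ˈfo) (ki.ˈnu) (pud.ˈko) (ko.ˈla).
Foot heads: 2, 4, 6, 8.
Primary stress on the rightmost head = syllable 8.
Secondary stress on 2, 4, 6: ke.ˌfo.ki.ˌnu.pud.ˌko.ko.ˈla.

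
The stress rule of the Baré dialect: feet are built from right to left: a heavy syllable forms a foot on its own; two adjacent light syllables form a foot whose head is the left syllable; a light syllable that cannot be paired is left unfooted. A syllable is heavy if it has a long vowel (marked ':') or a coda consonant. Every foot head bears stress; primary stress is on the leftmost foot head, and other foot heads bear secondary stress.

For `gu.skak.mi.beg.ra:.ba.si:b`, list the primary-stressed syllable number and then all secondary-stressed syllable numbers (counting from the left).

primary 2, secondary 4, 5, 7

Weights: 1 gu L, 2 skak H, 3 mi L, 4 beg H, 5 ra: H, 6 ba L, 7 si:b H.
Parse right to left (heavy = foot alone; LL = one foot; stranded L unfooted): gu (ˈskak) mi (ˈbeg) (ˈra:) ba (ˈsi:b).
Foot heads: 2, 4, 5, 7.
Primary stress on the leftmost head = syllable 2.
Secondary stress on 4, 5, 7: gu.ˈskak.mi.ˌbeg.ˌra:.ba.ˌsi:b.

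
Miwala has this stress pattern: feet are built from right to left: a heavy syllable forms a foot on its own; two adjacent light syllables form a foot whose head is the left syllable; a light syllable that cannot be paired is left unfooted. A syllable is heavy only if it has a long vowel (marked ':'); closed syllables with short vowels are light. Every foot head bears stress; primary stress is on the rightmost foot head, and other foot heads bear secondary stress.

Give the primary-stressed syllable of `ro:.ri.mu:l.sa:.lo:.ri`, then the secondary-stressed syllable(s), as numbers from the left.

Weights: 1 ro: H, 2 ri L, 3 mu:l H, 4 sa: H, 5 lo: H, 6 ri L.
Parse right to left (heavy = foot alone; LL = one foot; stranded L unfooted): (ˈro:) ri (ˈmu:l) (ˈsa:) (ˈlo:) ri.
Foot heads: 1, 3, 4, 5.
Primary stress on the rightmost head = syllable 5.
Secondary stress on 1, 3, 4: ˌro:.ri.ˌmu:l.ˌsa:.ˈlo:.ri.

primary 5, secondary 1, 3, 4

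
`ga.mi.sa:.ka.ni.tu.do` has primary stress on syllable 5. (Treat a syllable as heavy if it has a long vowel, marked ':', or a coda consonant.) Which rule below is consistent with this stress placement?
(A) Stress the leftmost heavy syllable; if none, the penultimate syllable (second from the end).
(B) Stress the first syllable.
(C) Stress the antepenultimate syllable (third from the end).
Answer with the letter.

Rule A → syllable 3 (observed: 5).
Rule B → syllable 1 (observed: 5).
Rule C → syllable 5 ✓.

C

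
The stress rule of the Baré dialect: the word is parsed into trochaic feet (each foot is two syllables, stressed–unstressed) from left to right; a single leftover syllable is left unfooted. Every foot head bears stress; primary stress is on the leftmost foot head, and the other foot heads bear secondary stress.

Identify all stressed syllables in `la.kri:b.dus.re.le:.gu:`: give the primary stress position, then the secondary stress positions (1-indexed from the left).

Parse left to right into trochaic (ˈσσ) feet: (ˈla.kri:b) (ˈdus.re) (ˈle:.gu:).
Foot heads (stressed positions): 1, 3, 5.
End Rule Leftmost: primary stress on the leftmost head = syllable 1.
Secondary stress on 3, 5: ˈla.kri:b.ˌdus.re.ˌle:.gu:.

primary 1, secondary 3, 5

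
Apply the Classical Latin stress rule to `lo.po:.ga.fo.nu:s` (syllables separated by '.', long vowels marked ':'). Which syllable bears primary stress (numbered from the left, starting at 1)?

3

Classical Latin: stress the penult if heavy (long vowel or closed), else the antepenult.
Weights: 3 ga L, 4 fo L, 5 nu:s H.
The penult (syllable 4, fo) is light, so stress falls on the antepenult (syllable 3, ga).
Stress on syllable 3: lo.po:.ˈga.fo.nu:s.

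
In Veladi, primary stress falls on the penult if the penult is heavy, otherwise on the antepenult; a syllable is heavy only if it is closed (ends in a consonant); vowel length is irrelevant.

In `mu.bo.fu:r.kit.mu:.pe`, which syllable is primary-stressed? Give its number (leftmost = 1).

4

Weights: 4 kit H, 5 mu: L, 6 pe L.
The penult (syllable 5, mu:) is light, so stress falls on the antepenult (syllable 4, kit).
Primary stress: syllable 4 → mu.bo.fu:r.ˈkit.mu:.pe.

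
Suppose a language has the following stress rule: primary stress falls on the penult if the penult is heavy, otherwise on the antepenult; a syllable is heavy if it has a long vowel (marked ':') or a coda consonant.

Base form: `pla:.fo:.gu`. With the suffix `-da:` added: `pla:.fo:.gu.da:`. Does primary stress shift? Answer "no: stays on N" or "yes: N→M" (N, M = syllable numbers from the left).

Base `pla:.fo:.gu` (3 syllables):
  Weights: 1 pla: H, 2 fo: H, 3 gu L.
  The penult (syllable 2, fo:) is heavy, so it takes stress.
  → primary stress on syllable 2.
Suffixed `pla:.fo:.gu.da:` (4 syllables):
  Weights: 2 fo: H, 3 gu L, 4 da: H.
  The penult (syllable 3, gu) is light, so stress falls on the antepenult (syllable 2, fo:).
  → primary stress on syllable 2.

no: stays on 2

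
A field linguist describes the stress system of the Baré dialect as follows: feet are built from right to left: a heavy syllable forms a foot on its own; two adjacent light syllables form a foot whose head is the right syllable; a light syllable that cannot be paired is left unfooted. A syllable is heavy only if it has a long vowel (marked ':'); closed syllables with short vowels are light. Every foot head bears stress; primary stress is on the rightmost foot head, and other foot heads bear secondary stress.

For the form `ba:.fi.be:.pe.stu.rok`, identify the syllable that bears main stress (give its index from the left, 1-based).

Weights: 1 ba: H, 2 fi L, 3 be: H, 4 pe L, 5 stu L, 6 rok L.
Parse right to left (heavy = foot alone; LL = one foot; stranded L unfooted): (ˈba:) fi (ˈbe:) pe (stu.ˈrok).
Foot heads: 1, 3, 6.
Primary stress on the rightmost head = syllable 6.
Primary stress: syllable 6 → ba:.fi.be:.pe.stu.ˈrok.

6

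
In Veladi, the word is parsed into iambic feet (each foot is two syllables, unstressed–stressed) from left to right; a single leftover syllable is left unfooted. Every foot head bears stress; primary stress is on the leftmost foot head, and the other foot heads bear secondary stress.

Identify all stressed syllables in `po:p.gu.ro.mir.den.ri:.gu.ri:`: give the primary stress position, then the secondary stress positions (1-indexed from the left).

primary 2, secondary 4, 6, 8

Parse left to right into iambic (σˈσ) feet: (po:p.ˈgu) (ro.ˈmir) (den.ˈri:) (gu.ˈri:).
Foot heads (stressed positions): 2, 4, 6, 8.
End Rule Leftmost: primary stress on the leftmost head = syllable 2.
Secondary stress on 4, 6, 8: po:p.ˈgu.ro.ˌmir.den.ˌri:.gu.ˌri:.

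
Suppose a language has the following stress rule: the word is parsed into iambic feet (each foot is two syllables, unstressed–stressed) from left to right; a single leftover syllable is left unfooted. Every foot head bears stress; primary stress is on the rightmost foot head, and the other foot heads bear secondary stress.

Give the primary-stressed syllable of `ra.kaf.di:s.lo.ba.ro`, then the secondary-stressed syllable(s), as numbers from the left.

primary 6, secondary 2, 4

Parse left to right into iambic (σˈσ) feet: (ra.ˈkaf) (di:s.ˈlo) (ba.ˈro).
Foot heads (stressed positions): 2, 4, 6.
End Rule Rightmost: primary stress on the rightmost head = syllable 6.
Secondary stress on 2, 4: ra.ˌkaf.di:s.ˌlo.ba.ˈro.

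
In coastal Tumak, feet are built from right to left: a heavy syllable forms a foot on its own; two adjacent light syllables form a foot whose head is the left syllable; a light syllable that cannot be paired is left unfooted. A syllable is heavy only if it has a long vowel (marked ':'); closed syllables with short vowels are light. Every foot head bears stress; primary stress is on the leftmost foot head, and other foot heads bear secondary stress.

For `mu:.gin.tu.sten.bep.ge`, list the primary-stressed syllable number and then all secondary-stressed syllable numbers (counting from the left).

Weights: 1 mu: H, 2 gin L, 3 tu L, 4 sten L, 5 bep L, 6 ge L.
Parse right to left (heavy = foot alone; LL = one foot; stranded L unfooted): (ˈmu:) gin (ˈtu.sten) (ˈbep.ge).
Foot heads: 1, 3, 5.
Primary stress on the leftmost head = syllable 1.
Secondary stress on 3, 5: ˈmu:.gin.ˌtu.sten.ˌbep.ge.

primary 1, secondary 3, 5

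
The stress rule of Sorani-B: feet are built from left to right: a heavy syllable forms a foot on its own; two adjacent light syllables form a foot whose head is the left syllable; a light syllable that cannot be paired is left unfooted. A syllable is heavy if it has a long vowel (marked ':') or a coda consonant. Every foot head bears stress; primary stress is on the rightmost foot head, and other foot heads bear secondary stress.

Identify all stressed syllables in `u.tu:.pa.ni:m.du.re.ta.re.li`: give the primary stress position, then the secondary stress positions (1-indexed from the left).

primary 7, secondary 2, 4, 5

Weights: 1 u L, 2 tu: H, 3 pa L, 4 ni:m H, 5 du L, 6 re L, 7 ta L, 8 re L, 9 li L.
Parse left to right (heavy = foot alone; LL = one foot; stranded L unfooted): u (ˈtu:) pa (ˈni:m) (ˈdu.re) (ˈta.re) li.
Foot heads: 2, 4, 5, 7.
Primary stress on the rightmost head = syllable 7.
Secondary stress on 2, 4, 5: u.ˌtu:.pa.ˌni:m.ˌdu.re.ˈta.re.li.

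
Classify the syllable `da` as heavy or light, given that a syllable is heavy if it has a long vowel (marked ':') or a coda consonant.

light

`da`: short vowel, open (no coda). Short vowel, open → light.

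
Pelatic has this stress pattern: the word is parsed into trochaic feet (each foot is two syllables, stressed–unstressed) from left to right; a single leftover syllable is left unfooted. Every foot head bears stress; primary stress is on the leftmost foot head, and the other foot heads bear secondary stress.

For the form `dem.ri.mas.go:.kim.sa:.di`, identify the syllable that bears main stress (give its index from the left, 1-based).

1

Parse left to right into trochaic (ˈσσ) feet: (ˈdem.ri) (ˈmas.go:) (ˈkim.sa:) di. Syllable 7 is left unfooted.
Foot heads (stressed positions): 1, 3, 5.
End Rule Leftmost: primary stress on the leftmost head = syllable 1.
Primary stress: syllable 1 → ˈdem.ri.mas.go:.kim.sa:.di.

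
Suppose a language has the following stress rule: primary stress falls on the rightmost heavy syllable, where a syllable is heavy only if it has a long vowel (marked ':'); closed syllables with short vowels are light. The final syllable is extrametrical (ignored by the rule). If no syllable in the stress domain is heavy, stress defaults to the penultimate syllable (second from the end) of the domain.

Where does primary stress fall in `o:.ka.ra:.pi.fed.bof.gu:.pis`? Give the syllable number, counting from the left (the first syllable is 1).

7

The final syllable (8, pis) is extrametrical; the stress domain is syllables 1–7.
Weights: 1 o: H, 2 ka L, 3 ra: H, 4 pi L, 5 fed L, 6 bof L, 7 gu: H.
Heavy syllables in the domain: 1, 3, 7. The rightmost is syllable 7 (gu:).
Primary stress: syllable 7 → o:.ka.ra:.pi.fed.bof.ˈgu:.pis.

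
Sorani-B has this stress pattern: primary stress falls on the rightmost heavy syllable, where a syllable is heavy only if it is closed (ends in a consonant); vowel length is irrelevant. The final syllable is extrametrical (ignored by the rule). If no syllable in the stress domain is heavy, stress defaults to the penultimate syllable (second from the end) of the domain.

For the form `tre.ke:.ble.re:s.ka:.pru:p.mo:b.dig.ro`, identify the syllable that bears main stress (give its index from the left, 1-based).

8

The final syllable (9, ro) is extrametrical; the stress domain is syllables 1–8.
Weights: 1 tre L, 2 ke: L, 3 ble L, 4 re:s H, 5 ka: L, 6 pru:p H, 7 mo:b H, 8 dig H.
Heavy syllables in the domain: 4, 6, 7, 8. The rightmost is syllable 8 (dig).
Primary stress: syllable 8 → tre.ke:.ble.re:s.ka:.pru:p.mo:b.ˈdig.ro.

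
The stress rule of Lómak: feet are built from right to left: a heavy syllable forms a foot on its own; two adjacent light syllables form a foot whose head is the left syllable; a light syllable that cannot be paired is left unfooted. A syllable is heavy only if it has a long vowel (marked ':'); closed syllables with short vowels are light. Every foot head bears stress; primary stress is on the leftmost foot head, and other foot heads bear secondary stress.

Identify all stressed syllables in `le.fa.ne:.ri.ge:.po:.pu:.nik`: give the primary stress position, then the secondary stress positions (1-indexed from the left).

Weights: 1 le L, 2 fa L, 3 ne: H, 4 ri L, 5 ge: H, 6 po: H, 7 pu: H, 8 nik L.
Parse right to left (heavy = foot alone; LL = one foot; stranded L unfooted): (ˈle.fa) (ˈne:) ri (ˈge:) (ˈpo:) (ˈpu:) nik.
Foot heads: 1, 3, 5, 6, 7.
Primary stress on the leftmost head = syllable 1.
Secondary stress on 3, 5, 6, 7: ˈle.fa.ˌne:.ri.ˌge:.ˌpo:.ˌpu:.nik.

primary 1, secondary 3, 5, 6, 7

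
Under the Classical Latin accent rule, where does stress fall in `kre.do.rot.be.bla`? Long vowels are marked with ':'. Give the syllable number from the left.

Classical Latin: stress the penult if heavy (long vowel or closed), else the antepenult.
Weights: 3 rot H, 4 be L, 5 bla L.
The penult (syllable 4, be) is light, so stress falls on the antepenult (syllable 3, rot).
Stress on syllable 3: kre.do.ˈrot.be.bla.

3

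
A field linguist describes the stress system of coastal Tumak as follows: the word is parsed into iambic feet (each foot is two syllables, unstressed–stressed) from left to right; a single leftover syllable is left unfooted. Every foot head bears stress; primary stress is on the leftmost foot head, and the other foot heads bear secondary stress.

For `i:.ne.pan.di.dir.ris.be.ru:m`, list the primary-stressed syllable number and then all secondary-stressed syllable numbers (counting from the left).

primary 2, secondary 4, 6, 8

Parse left to right into iambic (σˈσ) feet: (i:.ˈne) (pan.ˈdi) (dir.ˈris) (be.ˈru:m).
Foot heads (stressed positions): 2, 4, 6, 8.
End Rule Leftmost: primary stress on the leftmost head = syllable 2.
Secondary stress on 4, 6, 8: i:.ˈne.pan.ˌdi.dir.ˌris.be.ˌru:m.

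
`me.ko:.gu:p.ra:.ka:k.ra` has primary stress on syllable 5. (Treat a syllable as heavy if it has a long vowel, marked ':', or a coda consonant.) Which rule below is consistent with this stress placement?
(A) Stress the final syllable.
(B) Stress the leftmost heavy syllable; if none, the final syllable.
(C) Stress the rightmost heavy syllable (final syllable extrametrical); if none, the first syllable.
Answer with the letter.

C

Rule A → syllable 6 (observed: 5).
Rule B → syllable 2 (observed: 5).
Rule C → syllable 5 ✓.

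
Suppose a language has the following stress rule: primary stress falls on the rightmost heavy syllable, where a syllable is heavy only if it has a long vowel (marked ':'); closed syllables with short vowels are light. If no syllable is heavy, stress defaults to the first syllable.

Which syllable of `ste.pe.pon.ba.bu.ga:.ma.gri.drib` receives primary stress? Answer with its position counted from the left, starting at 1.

6

Weights: 1 ste L, 2 pe L, 3 pon L, 4 ba L, 5 bu L, 6 ga: H, 7 ma L, 8 gri L, 9 drib L.
Heavy syllables in the domain: 6. The rightmost is syllable 6 (ga:).
Primary stress: syllable 6 → ste.pe.pon.ba.bu.ˈga:.ma.gri.drib.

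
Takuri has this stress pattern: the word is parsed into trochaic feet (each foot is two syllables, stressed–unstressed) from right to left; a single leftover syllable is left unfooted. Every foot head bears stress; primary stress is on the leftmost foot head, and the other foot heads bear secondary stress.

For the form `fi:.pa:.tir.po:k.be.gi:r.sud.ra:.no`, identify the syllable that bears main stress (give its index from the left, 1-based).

Parse right to left into trochaic (ˈσσ) feet: fi: (ˈpa:.tir) (ˈpo:k.be) (ˈgi:r.sud) (ˈra:.no). Syllable 1 is left unfooted.
Foot heads (stressed positions): 2, 4, 6, 8.
End Rule Leftmost: primary stress on the leftmost head = syllable 2.
Primary stress: syllable 2 → fi:.ˈpa:.tir.po:k.be.gi:r.sud.ra:.no.

2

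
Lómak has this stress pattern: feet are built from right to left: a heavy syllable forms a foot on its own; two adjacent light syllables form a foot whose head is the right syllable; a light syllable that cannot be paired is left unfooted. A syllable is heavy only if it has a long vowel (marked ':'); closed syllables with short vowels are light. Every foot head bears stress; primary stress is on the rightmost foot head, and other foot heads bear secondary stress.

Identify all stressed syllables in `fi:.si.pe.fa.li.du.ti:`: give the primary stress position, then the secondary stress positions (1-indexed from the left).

primary 7, secondary 1, 4, 6

Weights: 1 fi: H, 2 si L, 3 pe L, 4 fa L, 5 li L, 6 du L, 7 ti: H.
Parse right to left (heavy = foot alone; LL = one foot; stranded L unfooted): (ˈfi:) si (pe.ˈfa) (li.ˈdu) (ˈti:).
Foot heads: 1, 4, 6, 7.
Primary stress on the rightmost head = syllable 7.
Secondary stress on 1, 4, 6: ˌfi:.si.pe.ˌfa.li.ˌdu.ˈti:.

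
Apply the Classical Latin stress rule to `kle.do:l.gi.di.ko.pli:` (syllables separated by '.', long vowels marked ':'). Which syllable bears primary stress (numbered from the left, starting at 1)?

4

Classical Latin: stress the penult if heavy (long vowel or closed), else the antepenult.
Weights: 4 di L, 5 ko L, 6 pli: H.
The penult (syllable 5, ko) is light, so stress falls on the antepenult (syllable 4, di).
Stress on syllable 4: kle.do:l.gi.ˈdi.ko.pli:.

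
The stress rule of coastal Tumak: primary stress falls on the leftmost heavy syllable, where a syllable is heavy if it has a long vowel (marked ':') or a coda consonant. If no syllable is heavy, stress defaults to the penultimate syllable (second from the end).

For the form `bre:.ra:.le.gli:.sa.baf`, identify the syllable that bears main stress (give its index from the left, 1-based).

1

Weights: 1 bre: H, 2 ra: H, 3 le L, 4 gli: H, 5 sa L, 6 baf H.
Heavy syllables in the domain: 1, 2, 4, 6. The leftmost is syllable 1 (bre:).
Primary stress: syllable 1 → ˈbre:.ra:.le.gli:.sa.baf.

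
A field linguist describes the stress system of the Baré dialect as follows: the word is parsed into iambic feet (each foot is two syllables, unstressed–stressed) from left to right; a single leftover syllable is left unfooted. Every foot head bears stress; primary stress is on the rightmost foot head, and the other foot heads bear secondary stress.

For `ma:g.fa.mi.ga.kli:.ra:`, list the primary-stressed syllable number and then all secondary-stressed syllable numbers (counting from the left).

Parse left to right into iambic (σˈσ) feet: (ma:g.ˈfa) (mi.ˈga) (kli:.ˈra:).
Foot heads (stressed positions): 2, 4, 6.
End Rule Rightmost: primary stress on the rightmost head = syllable 6.
Secondary stress on 2, 4: ma:g.ˌfa.mi.ˌga.kli:.ˈra:.

primary 6, secondary 2, 4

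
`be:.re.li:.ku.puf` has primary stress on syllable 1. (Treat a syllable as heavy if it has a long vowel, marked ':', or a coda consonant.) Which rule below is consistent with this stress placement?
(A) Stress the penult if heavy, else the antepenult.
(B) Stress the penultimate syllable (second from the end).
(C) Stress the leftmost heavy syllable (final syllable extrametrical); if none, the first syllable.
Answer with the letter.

C

Rule A → syllable 3 (observed: 1).
Rule B → syllable 4 (observed: 1).
Rule C → syllable 1 ✓.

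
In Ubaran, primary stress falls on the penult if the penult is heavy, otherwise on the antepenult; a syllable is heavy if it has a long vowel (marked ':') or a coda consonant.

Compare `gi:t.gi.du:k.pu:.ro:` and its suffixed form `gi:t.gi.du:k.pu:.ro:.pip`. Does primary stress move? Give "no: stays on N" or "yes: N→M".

yes: 4→5

Base `gi:t.gi.du:k.pu:.ro:` (5 syllables):
  Weights: 3 du:k H, 4 pu: H, 5 ro: H.
  The penult (syllable 4, pu:) is heavy, so it takes stress.
  → primary stress on syllable 4.
Suffixed `gi:t.gi.du:k.pu:.ro:.pip` (6 syllables):
  Weights: 4 pu: H, 5 ro: H, 6 pip H.
  The penult (syllable 5, ro:) is heavy, so it takes stress.
  → primary stress on syllable 5.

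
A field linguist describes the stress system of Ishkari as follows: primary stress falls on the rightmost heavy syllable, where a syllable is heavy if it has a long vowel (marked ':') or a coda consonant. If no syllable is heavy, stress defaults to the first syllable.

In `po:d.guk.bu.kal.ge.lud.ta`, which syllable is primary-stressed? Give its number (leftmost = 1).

Weights: 1 po:d H, 2 guk H, 3 bu L, 4 kal H, 5 ge L, 6 lud H, 7 ta L.
Heavy syllables in the domain: 1, 2, 4, 6. The rightmost is syllable 6 (lud).
Primary stress: syllable 6 → po:d.guk.bu.kal.ge.ˈlud.ta.

6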